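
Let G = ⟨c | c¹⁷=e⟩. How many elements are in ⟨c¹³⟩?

|⟨c¹³⟩| equals the order of c¹³. Compute successive powers until reaching e:
  (c¹³)¹ = c¹³, (c¹³)² = c⁹, (c¹³)³ = c⁵, (c¹³)⁴ = c, (c¹³)⁵ = c¹⁴, (c¹³)⁶ = c¹⁰, (c¹³)⁷ = c⁶, (c¹³)⁸ = c², (c¹³)⁹ = c¹⁵, (c¹³)¹⁰ = c¹¹, (c¹³)¹¹ = c⁷, (c¹³)¹² = c³, (c¹³)¹³ = c¹⁶, (c¹³)¹⁴ = c¹², (c¹³)¹⁵ = c⁸, (c¹³)¹⁶ = c⁴, (c¹³)¹⁷ = e.
The smallest positive k with (c¹³)ᵏ = e is 17, so |⟨c¹³⟩| = 17.

Answer: 17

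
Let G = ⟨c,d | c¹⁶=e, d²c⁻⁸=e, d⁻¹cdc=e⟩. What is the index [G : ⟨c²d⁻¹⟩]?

First find ord(c²d⁻¹) by computing successive powers:
  (c²d⁻¹)¹ = c²d⁻¹, (c²d⁻¹)² = c⁸, (c²d⁻¹)³ = c²d, (c²d⁻¹)⁴ = e.
So |⟨c²d⁻¹⟩| = ord(c²d⁻¹) = 4. With |G| = 32, by Lagrange [G : ⟨c²d⁻¹⟩] = 32/4 = 8.

Answer: 8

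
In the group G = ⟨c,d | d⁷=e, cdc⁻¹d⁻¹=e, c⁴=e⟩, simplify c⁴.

Compute successive powers of c, reducing at each step:
  c²: c · c = c²
  c³: (c²) · c = c³
  c⁴: (c³) · c = e

Answer: e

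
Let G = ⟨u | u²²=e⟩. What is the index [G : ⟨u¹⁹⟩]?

First find ord(u¹⁹) by computing successive powers:
  (u¹⁹)¹ = u¹⁹, (u¹⁹)² = u¹⁶, (u¹⁹)³ = u¹³, (u¹⁹)⁴ = u¹⁰, (u¹⁹)⁵ = u⁷, (u¹⁹)⁶ = u⁴, (u¹⁹)⁷ = u, (u¹⁹)⁸ = u²⁰, (u¹⁹)⁹ = u¹⁷, (u¹⁹)¹⁰ = u¹⁴, (u¹⁹)¹¹ = u¹¹, (u¹⁹)¹² = u⁸, (u¹⁹)¹³ = u⁵, (u¹⁹)¹⁴ = u², (u¹⁹)¹⁵ = u²¹, (u¹⁹)¹⁶ = u¹⁸, (u¹⁹)¹⁷ = u¹⁵, (u¹⁹)¹⁸ = u¹², (u¹⁹)¹⁹ = u⁹, (u¹⁹)²⁰ = u⁶, (u¹⁹)²¹ = u³, (u¹⁹)²² = e.
So |⟨u¹⁹⟩| = ord(u¹⁹) = 22. With |G| = 22, by Lagrange [G : ⟨u¹⁹⟩] = 22/22 = 1.

Answer: 1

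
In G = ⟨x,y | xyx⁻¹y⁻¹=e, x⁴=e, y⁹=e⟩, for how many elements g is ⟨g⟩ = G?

G is cyclic of order 36. An element generates G iff its order is 36, and a cyclic group of order 36 has exactly φ(36) = 12 such elements.

Answer: 12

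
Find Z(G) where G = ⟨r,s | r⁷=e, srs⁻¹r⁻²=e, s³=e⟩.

An element z ∈ Z(G) iff z commutes with every generator.
For example e is central: e·r = r = r·e; e·s = s = s·e.
Whereas r ∉ Z(G) since r·s = rs ≠ r²s = s·r.
Checking each of the 21 elements this way gives Z(G) = {e}, of order 1.

Answer: {e}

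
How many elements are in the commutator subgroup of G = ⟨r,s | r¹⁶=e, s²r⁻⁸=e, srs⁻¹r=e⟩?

G' = [G, G] is generated by all commutators. The generator-pair commutators are: [r, s] = r².
The subgroup they normally generate is {e, r², r⁴, r⁶, r⁸, r¹⁰, r¹², r¹⁴}, of order 8.
Check: |G/G'| = 32/8 = 4 is the order of the abelianisation.

Answer: 8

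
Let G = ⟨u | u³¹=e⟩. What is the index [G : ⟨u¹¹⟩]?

First find ord(u¹¹) by computing successive powers:
  (u¹¹)¹ = u¹¹, (u¹¹)² = u²², (u¹¹)³ = u², (u¹¹)⁴ = u¹³, (u¹¹)⁵ = u²⁴, (u¹¹)⁶ = u⁴, (u¹¹)⁷ = u¹⁵, (u¹¹)⁸ = u²⁶, (u¹¹)⁹ = u⁶, (u¹¹)¹⁰ = u¹⁷, (u¹¹)¹¹ = u²⁸, (u¹¹)¹² = u⁸, (u¹¹)¹³ = u¹⁹, (u¹¹)¹⁴ = u³⁰, (u¹¹)¹⁵ = u¹⁰, (u¹¹)¹⁶ = u²¹, (u¹¹)¹⁷ = u, (u¹¹)¹⁸ = u¹², (u¹¹)¹⁹ = u²³, (u¹¹)²⁰ = u³, (u¹¹)²¹ = u¹⁴, (u¹¹)²² = u²⁵, (u¹¹)²³ = u⁵, (u¹¹)²⁴ = u¹⁶, (u¹¹)²⁵ = u²⁷, (u¹¹)²⁶ = u⁷, (u¹¹)²⁷ = u¹⁸, (u¹¹)²⁸ = u²⁹, (u¹¹)²⁹ = u⁹, (u¹¹)³⁰ = u²⁰, (u¹¹)³¹ = e.
So |⟨u¹¹⟩| = ord(u¹¹) = 31. With |G| = 31, by Lagrange [G : ⟨u¹¹⟩] = 31/31 = 1.

Answer: 1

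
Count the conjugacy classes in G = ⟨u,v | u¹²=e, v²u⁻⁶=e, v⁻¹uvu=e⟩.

The conjugacy classes (representative and size) are:
  [e] (size 1), [u¹¹] (size 2), [u²] (size 2), [u⁹] (size 2), [u⁴] (size 2), [u⁵] (size 2), [u⁶] (size 1), [u²v] (size 6), [uv] (size 6).
Class equation: 1 + 2 + 2 + 2 + 2 + 2 + 1 + 6 + 6 = 24 = |G|. So G has 9 conjugacy classes.

Answer: 9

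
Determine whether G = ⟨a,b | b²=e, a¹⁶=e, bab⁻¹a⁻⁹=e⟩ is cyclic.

Every cyclic group is abelian. But a·b = ab while b·a = a⁹b, so a·b ≠ b·a and G is not abelian. Hence G is not cyclic.

Answer: No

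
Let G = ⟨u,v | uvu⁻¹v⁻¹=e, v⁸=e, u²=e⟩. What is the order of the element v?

Compute successive powers until reaching e:
  v¹ = v, v² = v², v³ = v³, v⁴ = v⁴, v⁵ = v⁵, v⁶ = v⁶, v⁷ = v⁷, v⁸ = e.
The smallest positive k with vᵏ = e is 8.

Answer: 8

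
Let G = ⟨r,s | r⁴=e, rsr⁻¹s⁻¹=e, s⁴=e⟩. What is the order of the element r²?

Compute successive powers until reaching e:
  (r²)¹ = r², (r²)² = e.
The smallest positive k with (r²)ᵏ = e is 2.

Answer: 2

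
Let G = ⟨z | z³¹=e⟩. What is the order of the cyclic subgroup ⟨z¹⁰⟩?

|⟨z¹⁰⟩| equals the order of z¹⁰. Compute successive powers until reaching e:
  (z¹⁰)¹ = z¹⁰, (z¹⁰)² = z²⁰, (z¹⁰)³ = z³⁰, (z¹⁰)⁴ = z⁹, (z¹⁰)⁵ = z¹⁹, (z¹⁰)⁶ = z²⁹, (z¹⁰)⁷ = z⁸, (z¹⁰)⁸ = z¹⁸, (z¹⁰)⁹ = z²⁸, (z¹⁰)¹⁰ = z⁷, (z¹⁰)¹¹ = z¹⁷, (z¹⁰)¹² = z²⁷, (z¹⁰)¹³ = z⁶, (z¹⁰)¹⁴ = z¹⁶, (z¹⁰)¹⁵ = z²⁶, (z¹⁰)¹⁶ = z⁵, (z¹⁰)¹⁷ = z¹⁵, (z¹⁰)¹⁸ = z²⁵, (z¹⁰)¹⁹ = z⁴, (z¹⁰)²⁰ = z¹⁴, (z¹⁰)²¹ = z²⁴, (z¹⁰)²² = z³, (z¹⁰)²³ = z¹³, (z¹⁰)²⁴ = z²³, (z¹⁰)²⁵ = z², (z¹⁰)²⁶ = z¹², (z¹⁰)²⁷ = z²², (z¹⁰)²⁸ = z, (z¹⁰)²⁹ = z¹¹, (z¹⁰)³⁰ = z²¹, (z¹⁰)³¹ = e.
The smallest positive k with (z¹⁰)ᵏ = e is 31, so |⟨z¹⁰⟩| = 31.

Answer: 31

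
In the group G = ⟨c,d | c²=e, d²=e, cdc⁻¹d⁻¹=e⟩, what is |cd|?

Compute successive powers until reaching e:
  (cd)¹ = cd, (cd)² = e.
The smallest positive k with (cd)ᵏ = e is 2.

Answer: 2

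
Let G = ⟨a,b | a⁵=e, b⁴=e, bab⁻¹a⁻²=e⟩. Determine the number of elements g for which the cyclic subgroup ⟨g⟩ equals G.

⟨g⟩ = G would require ord(g) = |G| = 20, but the maximum element order in G is 5 < 20. So G is not cyclic and no single element generates it: the count is 0.

Answer: 0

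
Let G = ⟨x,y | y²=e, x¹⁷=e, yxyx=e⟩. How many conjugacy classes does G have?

The conjugacy classes (representative and size) are:
  [e] (size 1), [x¹⁶] (size 2), [x²] (size 2), [x³] (size 2), [x¹³] (size 2), [x¹²] (size 2), [x⁶] (size 2), [x¹⁰] (size 2), [x⁹] (size 2), [x⁷y] (size 17).
Class equation: 1 + 2 + 2 + 2 + 2 + 2 + 2 + 2 + 2 + 17 = 34 = |G|. So G has 10 conjugacy classes.

Answer: 10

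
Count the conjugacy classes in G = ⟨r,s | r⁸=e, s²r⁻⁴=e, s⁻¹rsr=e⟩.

The conjugacy classes (representative and size) are:
  [e] (size 1), [r⁷] (size 2), [r⁶] (size 2), [r³] (size 2), [r⁴] (size 1), [r²s⁻¹] (size 4), [r³s⁻¹] (size 4).
Class equation: 1 + 2 + 2 + 2 + 1 + 4 + 4 = 16 = |G|. So G has 7 conjugacy classes.

Answer: 7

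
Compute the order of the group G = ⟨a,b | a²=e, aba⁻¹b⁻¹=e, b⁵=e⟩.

Enumerate words in the generators, reducing via the relations: the distinct elements are
  {a, b, e, ab, b², b³, b⁴, ab², ab³, ab⁴}.
No further products give new elements, so |G| = 10.

Answer: 10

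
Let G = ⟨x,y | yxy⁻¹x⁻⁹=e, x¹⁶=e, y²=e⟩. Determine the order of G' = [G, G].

G' = [G, G] is generated by all commutators. The generator-pair commutators are: [x, y] = x⁸.
The subgroup they normally generate is {e, x⁸}, of order 2.
Check: |G/G'| = 32/2 = 16 is the order of the abelianisation.

Answer: 2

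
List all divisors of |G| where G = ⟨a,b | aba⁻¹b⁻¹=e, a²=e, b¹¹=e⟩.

|G| = 22 = 2 · 11. By Lagrange's theorem the order of any subgroup divides 22; the divisors of 22 are 1, 2, 11, 22.

Answer: 1, 2, 11, 22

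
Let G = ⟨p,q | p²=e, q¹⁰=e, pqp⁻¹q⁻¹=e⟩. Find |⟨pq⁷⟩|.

|⟨pq⁷⟩| equals the order of pq⁷. Compute successive powers until reaching e:
  (pq⁷)¹ = pq⁷, (pq⁷)² = q⁴, (pq⁷)³ = pq, (pq⁷)⁴ = q⁸, (pq⁷)⁵ = pq⁵, (pq⁷)⁶ = q², (pq⁷)⁷ = pq⁹, (pq⁷)⁸ = q⁶, (pq⁷)⁹ = pq³, (pq⁷)¹⁰ = e.
The smallest positive k with (pq⁷)ᵏ = e is 10, so |⟨pq⁷⟩| = 10.

Answer: 10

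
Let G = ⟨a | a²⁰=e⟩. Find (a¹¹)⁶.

Compute successive powers of (a¹¹), reducing at each step:
  (a¹¹)²: (a¹¹) · a¹¹ = a²
  (a¹¹)³: (a²) · a¹¹ = a¹³
  (a¹¹)⁴: (a¹³) · a¹¹ = a⁴
  (a¹¹)⁵: (a⁴) · a¹¹ = a¹⁵
  (a¹¹)⁶: (a¹⁵) · a¹¹ = a⁶

Answer: a⁶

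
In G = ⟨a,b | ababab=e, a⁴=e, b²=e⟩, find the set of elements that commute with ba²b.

⟨ba²b⟩ ⊆ C_G(ba²b) since powers of ba²b commute with ba²b; so |C_G(ba²b)| ≥ |⟨ba²b⟩| = 2.
By orbit–stabilizer, |C_G(ba²b)| = |G| / |conj. class of ba²b| = 24 / 3 = 8.
The 8 elements commuting with ba²b are {e, a², aba, aba³, a³ba, a³ba³, ba²b, a²ba²b}.

Answer: {e, a², aba, aba³, a³ba, a³ba³, ba²b, a²ba²b}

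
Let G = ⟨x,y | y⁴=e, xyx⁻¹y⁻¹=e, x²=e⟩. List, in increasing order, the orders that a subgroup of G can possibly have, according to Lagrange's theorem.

|G| = 8 = 2³. By Lagrange's theorem the order of any subgroup divides 8; the divisors of 8 are 1, 2, 4, 8.

Answer: 1, 2, 4, 8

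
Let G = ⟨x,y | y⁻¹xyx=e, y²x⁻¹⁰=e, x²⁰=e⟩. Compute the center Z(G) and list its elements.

An element z ∈ Z(G) iff z commutes with every generator.
For example x¹⁰ is central: (x¹⁰)·x = x¹¹ = x·(x¹⁰); (x¹⁰)·y = y⁻¹ = y·(x¹⁰).
Whereas x ∉ Z(G) since x·y = xy ≠ x⁹y⁻¹ = y·x.
Checking each of the 40 elements this way gives Z(G) = {e, x¹⁰}, of order 2.

Answer: {e, x¹⁰}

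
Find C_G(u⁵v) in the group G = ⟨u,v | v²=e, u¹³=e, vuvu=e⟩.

⟨u⁵v⟩ ⊆ C_G(u⁵v) since powers of u⁵v commute with u⁵v; so |C_G(u⁵v)| ≥ |⟨u⁵v⟩| = 2.
By orbit–stabilizer, |C_G(u⁵v)| = |G| / |conj. class of u⁵v| = 26 / 13 = 2.
The 2 elements commuting with u⁵v are {e, u⁵v}.

Answer: {e, u⁵v}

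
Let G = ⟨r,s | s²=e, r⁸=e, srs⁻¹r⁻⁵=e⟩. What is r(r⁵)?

Compute r · (r⁵) by multiplying left to right and reducing via the relations at each step:
  r · r⁵ = r⁶

Answer: r⁶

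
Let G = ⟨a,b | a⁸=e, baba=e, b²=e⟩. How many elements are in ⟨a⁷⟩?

|⟨a⁷⟩| equals the order of a⁷. Compute successive powers until reaching e:
  (a⁷)¹ = a⁷, (a⁷)² = a⁶, (a⁷)³ = a⁵, (a⁷)⁴ = a⁴, (a⁷)⁵ = a³, (a⁷)⁶ = a², (a⁷)⁷ = a, (a⁷)⁸ = e.
The smallest positive k with (a⁷)ᵏ = e is 8, so |⟨a⁷⟩| = 8.

Answer: 8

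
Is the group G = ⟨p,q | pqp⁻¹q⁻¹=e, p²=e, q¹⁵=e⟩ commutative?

Each pair of generators commutes: p·q = pq = q·p. Since the generators pairwise commute, every element of G commutes with every other, so G is abelian.

Answer: Yes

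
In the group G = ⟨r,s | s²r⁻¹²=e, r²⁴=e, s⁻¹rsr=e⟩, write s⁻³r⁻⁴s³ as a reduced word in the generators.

Multiply left to right, reducing at each step:
  s · r⁻⁴ = r⁴s
  (r⁴s) · s³ = r⁴

Answer: r⁴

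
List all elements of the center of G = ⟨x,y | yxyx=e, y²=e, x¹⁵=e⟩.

An element z ∈ Z(G) iff z commutes with every generator.
For example e is central: e·x = x = x·e; e·y = y = y·e.
Whereas x ∉ Z(G) since x·y = xy ≠ x¹⁴y = y·x.
Checking each of the 30 elements this way gives Z(G) = {e}, of order 1.

Answer: {e}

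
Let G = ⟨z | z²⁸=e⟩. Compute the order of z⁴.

Compute successive powers until reaching e:
  (z⁴)¹ = z⁴, (z⁴)² = z⁸, (z⁴)³ = z¹², (z⁴)⁴ = z¹⁶, (z⁴)⁵ = z²⁰, (z⁴)⁶ = z²⁴, (z⁴)⁷ = e.
The smallest positive k with (z⁴)ᵏ = e is 7.

Answer: 7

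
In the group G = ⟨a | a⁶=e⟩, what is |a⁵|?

Compute successive powers until reaching e:
  (a⁵)¹ = a⁵, (a⁵)² = a⁴, (a⁵)³ = a³, (a⁵)⁴ = a², (a⁵)⁵ = a, (a⁵)⁶ = e.
The smallest positive k with (a⁵)ᵏ = e is 6.

Answer: 6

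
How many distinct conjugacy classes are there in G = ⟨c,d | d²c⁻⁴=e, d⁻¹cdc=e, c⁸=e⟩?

The conjugacy classes (representative and size) are:
  [e] (size 1), [c⁷] (size 2), [c⁶] (size 2), [c³] (size 2), [c⁴] (size 1), [c²d⁻¹] (size 4), [c³d⁻¹] (size 4).
Class equation: 1 + 2 + 2 + 2 + 1 + 4 + 4 = 16 = |G|. So G has 7 conjugacy classes.

Answer: 7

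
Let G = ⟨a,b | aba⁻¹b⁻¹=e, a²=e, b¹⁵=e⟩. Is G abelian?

Each pair of generators commutes: a·b = ab = b·a. Since the generators pairwise commute, every element of G commutes with every other, so G is abelian.

Answer: Yes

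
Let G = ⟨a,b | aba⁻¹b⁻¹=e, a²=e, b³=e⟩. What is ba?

Compute b · a by multiplying left to right and reducing via the relations at each step:
  b · a = ab

Answer: ab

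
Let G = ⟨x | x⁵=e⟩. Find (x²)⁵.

Compute successive powers of (x²), reducing at each step:
  (x²)²: (x²) · x² = x⁴
  (x²)³: (x⁴) · x² = x
  (x²)⁴: x · x² = x³
  (x²)⁵: (x³) · x² = e

Answer: e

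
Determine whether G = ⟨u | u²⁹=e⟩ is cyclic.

|G| = 29. The element u has order 29 (its powers give 29 distinct elements), so ⟨u⟩ = G and G is cyclic.

Answer: Yes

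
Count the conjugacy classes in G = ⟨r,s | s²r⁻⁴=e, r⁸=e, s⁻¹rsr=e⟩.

The conjugacy classes (representative and size) are:
  [e] (size 1), [r⁷] (size 2), [r⁶] (size 2), [r³] (size 2), [r⁴] (size 1), [r²s⁻¹] (size 4), [r³s⁻¹] (size 4).
Class equation: 1 + 2 + 2 + 2 + 1 + 4 + 4 = 16 = |G|. So G has 7 conjugacy classes.

Answer: 7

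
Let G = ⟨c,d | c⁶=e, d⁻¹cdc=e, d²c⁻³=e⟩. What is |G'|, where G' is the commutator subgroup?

G' = [G, G] is generated by all commutators. The generator-pair commutators are: [c, d] = c².
The subgroup they normally generate is {e, c², c⁴}, of order 3.
Check: |G/G'| = 12/3 = 4 is the order of the abelianisation.

Answer: 3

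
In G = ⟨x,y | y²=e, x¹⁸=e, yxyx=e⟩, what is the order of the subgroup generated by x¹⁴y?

|⟨x¹⁴y⟩| equals the order of x¹⁴y. Compute successive powers until reaching e:
  (x¹⁴y)¹ = x¹⁴y, (x¹⁴y)² = e.
The smallest positive k with (x¹⁴y)ᵏ = e is 2, so |⟨x¹⁴y⟩| = 2.

Answer: 2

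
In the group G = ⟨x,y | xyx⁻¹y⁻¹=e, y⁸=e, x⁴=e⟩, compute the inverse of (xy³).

The order of (xy³) is 8 (smallest k with (xy³)ᵏ = e), so (xy³)⁻¹ = (xy³)⁷ = x³y⁵.
Check: (xy³) · (x³y⁵) → (xy³) · x³ = y³;   (y³) · y⁵ = e, giving e as required.

Answer: x³y⁵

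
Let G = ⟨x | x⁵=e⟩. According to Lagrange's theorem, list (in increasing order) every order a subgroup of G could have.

|G| = 5 = 5. By Lagrange's theorem the order of any subgroup divides 5; the divisors of 5 are 1, 5.

Answer: 1, 5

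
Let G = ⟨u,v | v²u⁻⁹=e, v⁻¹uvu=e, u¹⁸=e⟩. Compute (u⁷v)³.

Compute successive powers of (u⁷v), reducing at each step:
  (u⁷v)²: (u⁷v) · u⁷ = v;   v · v = u⁹
  (u⁷v)³: (u⁹) · u⁷ = u¹⁶;   (u¹⁶) · v = u⁷v⁻¹

Answer: u⁷v⁻¹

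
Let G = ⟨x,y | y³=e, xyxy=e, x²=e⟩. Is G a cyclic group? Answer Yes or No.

Every cyclic group is abelian. But x·y = xy while y·x = xy², so x·y ≠ y·x and G is not abelian. Hence G is not cyclic.

Answer: No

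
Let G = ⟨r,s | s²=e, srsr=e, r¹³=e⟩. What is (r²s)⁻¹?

The order of (r²s) is 2 (smallest k with (r²s)ᵏ = e), so (r²s)⁻¹ = (r²s)¹ = r²s.
Check: (r²s) · (r²s) → (r²s) · r² = s;   s · s = e, giving e as required.

Answer: r²s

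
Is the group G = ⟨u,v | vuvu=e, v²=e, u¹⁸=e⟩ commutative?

u·v = uv but v·u = u¹⁷v, so u·v ≠ v·u and G is not abelian.

Answer: No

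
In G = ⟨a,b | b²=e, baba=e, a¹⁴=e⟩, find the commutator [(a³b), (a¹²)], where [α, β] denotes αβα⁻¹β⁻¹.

[(a³b), (a¹²)] = (a³b)·(a¹²)·(a³b)⁻¹·(a¹²)⁻¹.
  (a³b) · (a¹²) = a⁵b
  (a⁵b) · (a³b) = a²
  (a²) · (a²) = a⁴

Answer: a⁴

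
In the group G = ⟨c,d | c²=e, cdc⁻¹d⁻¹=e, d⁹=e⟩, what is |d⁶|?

Compute successive powers until reaching e:
  (d⁶)¹ = d⁶, (d⁶)² = d³, (d⁶)³ = e.
The smallest positive k with (d⁶)ᵏ = e is 3.

Answer: 3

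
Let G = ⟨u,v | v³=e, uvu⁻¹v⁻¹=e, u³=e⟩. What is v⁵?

Compute successive powers of v, reducing at each step:
  v²: v · v = v²
  v³: (v²) · v = e
  v⁴: e · v = v
  v⁵: v · v = v²

Answer: v²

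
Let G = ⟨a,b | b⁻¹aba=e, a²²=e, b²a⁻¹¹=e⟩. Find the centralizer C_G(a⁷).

⟨a⁷⟩ ⊆ C_G(a⁷) since powers of a⁷ commute with a⁷; so |C_G(a⁷)| ≥ |⟨a⁷⟩| = 22.
By orbit–stabilizer, |C_G(a⁷)| = |G| / |conj. class of a⁷| = 44 / 2 = 22.
The 22 elements commuting with a⁷ are {e, a, a², a³, a⁴, a⁵, a⁶, a⁷, a⁸, a⁹, a¹⁰, a¹¹, a¹², a¹³, a¹⁴, a¹⁵, a¹⁶, a¹⁷, a¹⁸, a¹⁹, a²⁰, a²¹}.

Answer: {e, a, a², a³, a⁴, a⁵, a⁶, a⁷, a⁸, a⁹, a¹⁰, a¹¹, a¹², a¹³, a¹⁴, a¹⁵, a¹⁶, a¹⁷, a¹⁸, a¹⁹, a²⁰, a²¹}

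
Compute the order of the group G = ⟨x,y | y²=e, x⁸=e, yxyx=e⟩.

Enumerate words in the generators, reducing via the relations: the distinct elements are
  {e, x, y, xy, x², x³, x⁴, x⁵, x⁶, x⁷, x²y, x³y, x⁴y, x⁵y, x⁶y, x⁷y}.
No further products give new elements, so |G| = 16.

Answer: 16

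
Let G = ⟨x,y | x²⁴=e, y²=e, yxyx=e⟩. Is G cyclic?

Every cyclic group is abelian. But x·y = xy while y·x = x²³y, so x·y ≠ y·x and G is not abelian. Hence G is not cyclic.

Answer: No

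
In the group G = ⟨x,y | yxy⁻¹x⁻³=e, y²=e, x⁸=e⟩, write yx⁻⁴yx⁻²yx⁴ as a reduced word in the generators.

Multiply left to right, reducing at each step:
  y · x⁻⁴ = x⁴y
  (x⁴y) · y = x⁴
  (x⁴) · x⁻² = x²
  (x²) · y = x²y
  (x²y) · x⁴ = x⁶y

Answer: x⁶y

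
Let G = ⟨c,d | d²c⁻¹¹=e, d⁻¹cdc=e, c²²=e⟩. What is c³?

Compute successive powers of c, reducing at each step:
  c²: c · c = c²
  c³: (c²) · c = c³

Answer: c³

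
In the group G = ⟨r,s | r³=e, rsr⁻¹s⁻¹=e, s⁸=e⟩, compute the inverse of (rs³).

The order of (rs³) is 24 (smallest k with (rs³)ᵏ = e), so (rs³)⁻¹ = (rs³)²³ = r²s⁵.
Check: (rs³) · (r²s⁵) → (rs³) · r² = s³;   (s³) · s⁵ = e, giving e as required.

Answer: r²s⁵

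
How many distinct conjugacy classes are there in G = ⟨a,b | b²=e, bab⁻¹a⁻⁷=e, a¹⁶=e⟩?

The conjugacy classes (representative and size) are:
  [e] (size 1), [a] (size 2), [a¹⁴] (size 2), [a³] (size 2), [a⁴] (size 2), [a¹⁰] (size 2), [a⁸] (size 1), [a⁹] (size 2), [a¹¹] (size 2), [a¹⁰b] (size 8), [ab] (size 8).
Class equation: 1 + 2 + 2 + 2 + 2 + 2 + 1 + 2 + 2 + 8 + 8 = 32 = |G|. So G has 11 conjugacy classes.

Answer: 11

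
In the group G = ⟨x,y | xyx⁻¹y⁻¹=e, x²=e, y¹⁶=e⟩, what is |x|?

Compute successive powers until reaching e:
  x¹ = x, x² = e.
The smallest positive k with xᵏ = e is 2.

Answer: 2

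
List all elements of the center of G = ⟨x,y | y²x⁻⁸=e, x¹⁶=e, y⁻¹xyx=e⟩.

An element z ∈ Z(G) iff z commutes with every generator.
For example x⁸ is central: (x⁸)·x = x⁹ = x·(x⁸); (x⁸)·y = y⁻¹ = y·(x⁸).
Whereas x ∉ Z(G) since x·y = xy ≠ x⁷y⁻¹ = y·x.
Checking each of the 32 elements this way gives Z(G) = {e, x⁸}, of order 2.

Answer: {e, x⁸}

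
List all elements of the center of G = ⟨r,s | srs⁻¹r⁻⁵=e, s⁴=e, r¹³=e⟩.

An element z ∈ Z(G) iff z commutes with every generator.
For example e is central: e·r = r = r·e; e·s = s = s·e.
Whereas r ∉ Z(G) since r·s = rs ≠ r⁵s = s·r.
Checking each of the 52 elements this way gives Z(G) = {e}, of order 1.

Answer: {e}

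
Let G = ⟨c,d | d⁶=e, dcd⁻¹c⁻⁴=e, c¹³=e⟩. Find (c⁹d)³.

Compute successive powers of (c⁹d), reducing at each step:
  (c⁹d)²: (c⁹d) · c⁹ = c⁶d;   (c⁶d) · d = c⁶d²
  (c⁹d)³: (c⁶d²) · c⁹ = c⁷d²;   (c⁷d²) · d = c⁷d³

Answer: c⁷d³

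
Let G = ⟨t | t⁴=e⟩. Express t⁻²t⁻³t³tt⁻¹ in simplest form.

Multiply left to right, reducing at each step:
  (t²) · t⁻³ = t³
  (t³) · t³ = t²
  (t²) · t = t³
  (t³) · t⁻¹ = t²

Answer: t²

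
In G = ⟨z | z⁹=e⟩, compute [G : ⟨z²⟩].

First find ord(z²) by computing successive powers:
  (z²)¹ = z², (z²)² = z⁴, (z²)³ = z⁶, (z²)⁴ = z⁸, (z²)⁵ = z, (z²)⁶ = z³, (z²)⁷ = z⁵, (z²)⁸ = z⁷, (z²)⁹ = e.
So |⟨z²⟩| = ord(z²) = 9. With |G| = 9, by Lagrange [G : ⟨z²⟩] = 9/9 = 1.

Answer: 1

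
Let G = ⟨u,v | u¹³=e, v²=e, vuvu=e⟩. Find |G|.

Enumerate words in the generators, reducing via the relations: the distinct elements are
  {e, u, v, uv, u², u³, u⁴, u⁵, u⁶, u⁷, u⁸, u⁹, u²v, u³v, u¹², u¹¹, u¹⁰, u⁴v, u⁵v, u⁶v, u⁷v, u⁸v, u⁹v, u¹²v, u¹¹v, u¹⁰v}.
No further products give new elements, so |G| = 26.

Answer: 26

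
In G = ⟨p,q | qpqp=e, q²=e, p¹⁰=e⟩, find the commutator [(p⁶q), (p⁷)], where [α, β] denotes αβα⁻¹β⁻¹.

[(p⁶q), (p⁷)] = (p⁶q)·(p⁷)·(p⁶q)⁻¹·(p⁷)⁻¹.
  (p⁶q) · (p⁷) = p⁹q
  (p⁹q) · (p⁶q) = p³
  (p³) · (p³) = p⁶

Answer: p⁶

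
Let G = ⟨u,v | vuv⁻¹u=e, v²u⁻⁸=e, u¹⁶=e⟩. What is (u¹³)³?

Compute successive powers of (u¹³), reducing at each step:
  (u¹³)²: (u¹³) · u¹³ = u¹⁰
  (u¹³)³: (u¹⁰) · u¹³ = u⁷

Answer: u⁷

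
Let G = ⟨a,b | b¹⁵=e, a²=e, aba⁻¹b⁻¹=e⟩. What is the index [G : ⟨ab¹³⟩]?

First find ord(ab¹³) by computing successive powers:
  (ab¹³)¹ = ab¹³, (ab¹³)² = b¹¹, (ab¹³)³ = ab⁹, (ab¹³)⁴ = b⁷, (ab¹³)⁵ = ab⁵, (ab¹³)⁶ = b³, (ab¹³)⁷ = ab, (ab¹³)⁸ = b¹⁴, (ab¹³)⁹ = ab¹², (ab¹³)¹⁰ = b¹⁰, (ab¹³)¹¹ = ab⁸, (ab¹³)¹² = b⁶, (ab¹³)¹³ = ab⁴, (ab¹³)¹⁴ = b², (ab¹³)¹⁵ = a, (ab¹³)¹⁶ = b¹³, (ab¹³)¹⁷ = ab¹¹, (ab¹³)¹⁸ = b⁹, (ab¹³)¹⁹ = ab⁷, (ab¹³)²⁰ = b⁵, (ab¹³)²¹ = ab³, (ab¹³)²² = b, (ab¹³)²³ = ab¹⁴, (ab¹³)²⁴ = b¹², (ab¹³)²⁵ = ab¹⁰, (ab¹³)²⁶ = b⁸, (ab¹³)²⁷ = ab⁶, (ab¹³)²⁸ = b⁴, (ab¹³)²⁹ = ab², (ab¹³)³⁰ = e.
So |⟨ab¹³⟩| = ord(ab¹³) = 30. With |G| = 30, by Lagrange [G : ⟨ab¹³⟩] = 30/30 = 1.

Answer: 1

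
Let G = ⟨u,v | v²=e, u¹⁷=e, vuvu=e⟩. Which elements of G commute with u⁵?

⟨u⁵⟩ ⊆ C_G(u⁵) since powers of u⁵ commute with u⁵; so |C_G(u⁵)| ≥ |⟨u⁵⟩| = 17.
By orbit–stabilizer, |C_G(u⁵)| = |G| / |conj. class of u⁵| = 34 / 2 = 17.
The 17 elements commuting with u⁵ are {e, u, u², u³, u⁴, u⁵, u⁶, u⁷, u⁸, u⁹, u¹⁰, u¹¹, u¹², u¹³, u¹⁴, u¹⁵, u¹⁶}.

Answer: {e, u, u², u³, u⁴, u⁵, u⁶, u⁷, u⁸, u⁹, u¹⁰, u¹¹, u¹², u¹³, u¹⁴, u¹⁵, u¹⁶}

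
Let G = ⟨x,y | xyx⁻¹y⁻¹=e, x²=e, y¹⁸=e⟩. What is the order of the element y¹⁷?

Compute successive powers until reaching e:
  (y¹⁷)¹ = y¹⁷, (y¹⁷)² = y¹⁶, (y¹⁷)³ = y¹⁵, (y¹⁷)⁴ = y¹⁴, (y¹⁷)⁵ = y¹³, (y¹⁷)⁶ = y¹², (y¹⁷)⁷ = y¹¹, (y¹⁷)⁸ = y¹⁰, (y¹⁷)⁹ = y⁹, (y¹⁷)¹⁰ = y⁸, (y¹⁷)¹¹ = y⁷, (y¹⁷)¹² = y⁶, (y¹⁷)¹³ = y⁵, (y¹⁷)¹⁴ = y⁴, (y¹⁷)¹⁵ = y³, (y¹⁷)¹⁶ = y², (y¹⁷)¹⁷ = y, (y¹⁷)¹⁸ = e.
The smallest positive k with (y¹⁷)ᵏ = e is 18.

Answer: 18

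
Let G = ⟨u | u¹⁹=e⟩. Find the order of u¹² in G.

Compute successive powers until reaching e:
  (u¹²)¹ = u¹², (u¹²)² = u⁵, (u¹²)³ = u¹⁷, (u¹²)⁴ = u¹⁰, (u¹²)⁵ = u³, (u¹²)⁶ = u¹⁵, (u¹²)⁷ = u⁸, (u¹²)⁸ = u, (u¹²)⁹ = u¹³, (u¹²)¹⁰ = u⁶, (u¹²)¹¹ = u¹⁸, (u¹²)¹² = u¹¹, (u¹²)¹³ = u⁴, (u¹²)¹⁴ = u¹⁶, (u¹²)¹⁵ = u⁹, (u¹²)¹⁶ = u², (u¹²)¹⁷ = u¹⁴, (u¹²)¹⁸ = u⁷, (u¹²)¹⁹ = e.
The smallest positive k with (u¹²)ᵏ = e is 19.

Answer: 19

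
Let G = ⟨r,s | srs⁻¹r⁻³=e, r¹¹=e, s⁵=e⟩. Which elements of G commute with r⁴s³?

⟨r⁴s³⟩ ⊆ C_G(r⁴s³) since powers of r⁴s³ commute with r⁴s³; so |C_G(r⁴s³)| ≥ |⟨r⁴s³⟩| = 5.
By orbit–stabilizer, |C_G(r⁴s³)| = |G| / |conj. class of r⁴s³| = 55 / 11 = 5.
The 5 elements commuting with r⁴s³ are {e, r²s, r³s⁴, r⁴s³, r⁸s²}.

Answer: {e, r²s, r³s⁴, r⁴s³, r⁸s²}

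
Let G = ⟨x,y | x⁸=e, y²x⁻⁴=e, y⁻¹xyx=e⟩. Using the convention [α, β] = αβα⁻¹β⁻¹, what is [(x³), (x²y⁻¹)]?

[(x³), (x²y⁻¹)] = (x³)·(x²y⁻¹)·(x³)⁻¹·(x²y⁻¹)⁻¹.
  (x³) · (x²y⁻¹) = xy
  (xy) · (x⁵) = y⁻¹
  (y⁻¹) · (x²y) = x⁶

Answer: x⁶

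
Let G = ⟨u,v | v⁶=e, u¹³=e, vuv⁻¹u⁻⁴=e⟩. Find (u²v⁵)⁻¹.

The order of (u²v⁵) is 6 (smallest k with (u²v⁵)ᵏ = e), so (u²v⁵)⁻¹ = (u²v⁵)⁵ = u⁵v.
Check: (u²v⁵) · (u⁵v) → (u²v⁵) · u⁵ = v⁵;   (v⁵) · v = e, giving e as required.

Answer: u⁵v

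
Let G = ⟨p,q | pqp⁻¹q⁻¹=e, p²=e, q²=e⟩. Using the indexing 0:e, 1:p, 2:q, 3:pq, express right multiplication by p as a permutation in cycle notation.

(0 1)(2 3)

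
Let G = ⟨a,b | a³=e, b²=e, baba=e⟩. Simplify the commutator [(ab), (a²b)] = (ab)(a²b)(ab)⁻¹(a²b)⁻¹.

[(ab), (a²b)] = (ab)·(a²b)·(ab)⁻¹·(a²b)⁻¹.
  (ab) · (a²b) = a²
  (a²) · (ab) = b
  b · (a²b) = a

Answer: a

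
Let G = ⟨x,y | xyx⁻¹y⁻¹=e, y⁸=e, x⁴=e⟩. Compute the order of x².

Compute successive powers until reaching e:
  (x²)¹ = x², (x²)² = e.
The smallest positive k with (x²)ᵏ = e is 2.

Answer: 2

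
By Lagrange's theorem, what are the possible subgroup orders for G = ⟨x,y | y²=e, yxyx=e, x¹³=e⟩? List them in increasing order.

|G| = 26 = 2 · 13. By Lagrange's theorem the order of any subgroup divides 26; the divisors of 26 are 1, 2, 13, 26.

Answer: 1, 2, 13, 26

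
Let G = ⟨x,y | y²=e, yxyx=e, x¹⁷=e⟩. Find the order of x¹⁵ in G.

Compute successive powers until reaching e:
  (x¹⁵)¹ = x¹⁵, (x¹⁵)² = x¹³, (x¹⁵)³ = x¹¹, (x¹⁵)⁴ = x⁹, (x¹⁵)⁵ = x⁷, (x¹⁵)⁶ = x⁵, (x¹⁵)⁷ = x³, (x¹⁵)⁸ = x, (x¹⁵)⁹ = x¹⁶, (x¹⁵)¹⁰ = x¹⁴, (x¹⁵)¹¹ = x¹², (x¹⁵)¹² = x¹⁰, (x¹⁵)¹³ = x⁸, (x¹⁵)¹⁴ = x⁶, (x¹⁵)¹⁵ = x⁴, (x¹⁵)¹⁶ = x², (x¹⁵)¹⁷ = e.
The smallest positive k with (x¹⁵)ᵏ = e is 17.

Answer: 17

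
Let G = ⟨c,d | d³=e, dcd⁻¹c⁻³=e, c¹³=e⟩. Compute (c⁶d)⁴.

Compute successive powers of (c⁶d), reducing at each step:
  (c⁶d)²: (c⁶d) · c⁶ = c¹¹d;   (c¹¹d) · d = c¹¹d²
  (c⁶d)³: (c¹¹d²) · c⁶ = d²;   (d²) · d = e
  (c⁶d)⁴: e · c⁶ = c⁶;   (c⁶) · d = c⁶d

Answer: c⁶d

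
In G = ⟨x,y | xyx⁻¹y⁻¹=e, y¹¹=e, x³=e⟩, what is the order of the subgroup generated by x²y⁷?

|⟨x²y⁷⟩| equals the order of x²y⁷. Compute successive powers until reaching e:
  (x²y⁷)¹ = x²y⁷, (x²y⁷)² = xy³, (x²y⁷)³ = y¹⁰, (x²y⁷)⁴ = x²y⁶, (x²y⁷)⁵ = xy², (x²y⁷)⁶ = y⁹, (x²y⁷)⁷ = x²y⁵, (x²y⁷)⁸ = xy, (x²y⁷)⁹ = y⁸, (x²y⁷)¹⁰ = x²y⁴, (x²y⁷)¹¹ = x, (x²y⁷)¹² = y⁷, (x²y⁷)¹³ = x²y³, (x²y⁷)¹⁴ = xy¹⁰, (x²y⁷)¹⁵ = y⁶, (x²y⁷)¹⁶ = x²y², (x²y⁷)¹⁷ = xy⁹, (x²y⁷)¹⁸ = y⁵, (x²y⁷)¹⁹ = x²y, (x²y⁷)²⁰ = xy⁸, (x²y⁷)²¹ = y⁴, (x²y⁷)²² = x², (x²y⁷)²³ = xy⁷, (x²y⁷)²⁴ = y³, (x²y⁷)²⁵ = x²y¹⁰, (x²y⁷)²⁶ = xy⁶, (x²y⁷)²⁷ = y², (x²y⁷)²⁸ = x²y⁹, (x²y⁷)²⁹ = xy⁵, (x²y⁷)³⁰ = y, (x²y⁷)³¹ = x²y⁸, (x²y⁷)³² = xy⁴, (x²y⁷)³³ = e.
The smallest positive k with (x²y⁷)ᵏ = e is 33, so |⟨x²y⁷⟩| = 33.

Answer: 33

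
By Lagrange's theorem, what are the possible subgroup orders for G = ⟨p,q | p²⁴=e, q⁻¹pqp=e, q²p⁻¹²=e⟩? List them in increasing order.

|G| = 48 = 2⁴ · 3. By Lagrange's theorem the order of any subgroup divides 48; the divisors of 48 are 1, 2, 3, 4, 6, 8, 12, 16, 24, 48.

Answer: 1, 2, 3, 4, 6, 8, 12, 16, 24, 48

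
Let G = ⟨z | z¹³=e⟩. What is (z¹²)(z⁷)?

Compute (z¹²) · (z⁷) by multiplying left to right and reducing via the relations at each step:
  (z¹²) · z⁷ = z⁶

Answer: z⁶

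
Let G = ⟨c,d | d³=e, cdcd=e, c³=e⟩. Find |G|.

Enumerate words in the generators, reducing via the relations: the distinct elements are
  {c, d, e, cd, c², d², cd², c²d, dc², d²c, cd²c, c²d²}.
No further products give new elements, so |G| = 12.

Answer: 12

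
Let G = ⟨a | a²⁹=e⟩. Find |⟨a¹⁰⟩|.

|⟨a¹⁰⟩| equals the order of a¹⁰. Compute successive powers until reaching e:
  (a¹⁰)¹ = a¹⁰, (a¹⁰)² = a²⁰, (a¹⁰)³ = a, (a¹⁰)⁴ = a¹¹, (a¹⁰)⁵ = a²¹, (a¹⁰)⁶ = a², (a¹⁰)⁷ = a¹², (a¹⁰)⁸ = a²², (a¹⁰)⁹ = a³, (a¹⁰)¹⁰ = a¹³, (a¹⁰)¹¹ = a²³, (a¹⁰)¹² = a⁴, (a¹⁰)¹³ = a¹⁴, (a¹⁰)¹⁴ = a²⁴, (a¹⁰)¹⁵ = a⁵, (a¹⁰)¹⁶ = a¹⁵, (a¹⁰)¹⁷ = a²⁵, (a¹⁰)¹⁸ = a⁶, (a¹⁰)¹⁹ = a¹⁶, (a¹⁰)²⁰ = a²⁶, (a¹⁰)²¹ = a⁷, (a¹⁰)²² = a¹⁷, (a¹⁰)²³ = a²⁷, (a¹⁰)²⁴ = a⁸, (a¹⁰)²⁵ = a¹⁸, (a¹⁰)²⁶ = a²⁸, (a¹⁰)²⁷ = a⁹, (a¹⁰)²⁸ = a¹⁹, (a¹⁰)²⁹ = e.
The smallest positive k with (a¹⁰)ᵏ = e is 29, so |⟨a¹⁰⟩| = 29.

Answer: 29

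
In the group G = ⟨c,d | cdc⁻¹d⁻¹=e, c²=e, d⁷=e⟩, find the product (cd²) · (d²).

Compute (cd²) · (d²) by multiplying left to right and reducing via the relations at each step:
  (cd²) · d² = cd⁴

Answer: cd⁴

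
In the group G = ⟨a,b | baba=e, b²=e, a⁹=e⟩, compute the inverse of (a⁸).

The order of (a⁸) is 9 (smallest k with (a⁸)ᵏ = e), so (a⁸)⁻¹ = (a⁸)⁸ = a.
Check: (a⁸) · a → (a⁸) · a = e, giving e as required.

Answer: a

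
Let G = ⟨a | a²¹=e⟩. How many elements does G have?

G is generated by a single element, so G is cyclic. The relator gives a²¹ = e and no smaller power is forced to be e, so the 21 powers {a, e, a², a³, a⁴, a⁵, a⁶, a⁷, a⁸, a⁹, a²⁰, a¹², a¹³, a¹¹, a¹⁰, a¹⁴, a¹⁵, a¹⁶, a¹⁷, a¹⁸, a¹⁹} are distinct. Hence |G| = 21.

Answer: 21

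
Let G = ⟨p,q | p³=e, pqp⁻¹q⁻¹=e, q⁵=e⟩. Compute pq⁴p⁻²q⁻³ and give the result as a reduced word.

Multiply left to right, reducing at each step:
  p · q⁴ = pq⁴
  (pq⁴) · p⁻² = p²q⁴
  (p²q⁴) · q⁻³ = p²q

Answer: p²q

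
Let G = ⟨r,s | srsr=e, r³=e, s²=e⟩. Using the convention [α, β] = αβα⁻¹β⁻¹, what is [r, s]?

[r, s] = r·s·r⁻¹·s⁻¹.
  r · s = rs
  (rs) · (r²) = r²s
  (r²s) · s = r²

Answer: r²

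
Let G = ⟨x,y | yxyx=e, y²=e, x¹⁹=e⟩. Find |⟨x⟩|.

|⟨x⟩| equals the order of x. Compute successive powers until reaching e:
  x¹ = x, x² = x², x³ = x³, x⁴ = x⁴, x⁵ = x⁵, x⁶ = x⁶, x⁷ = x⁷, x⁸ = x⁸, x⁹ = x⁹, x¹⁰ = x¹⁰, x¹¹ = x¹¹, x¹² = x¹², x¹³ = x¹³, x¹⁴ = x¹⁴, x¹⁵ = x¹⁵, x¹⁶ = x¹⁶, x¹⁷ = x¹⁷, x¹⁸ = x¹⁸, x¹⁹ = e.
The smallest positive k with xᵏ = e is 19, so |⟨x⟩| = 19.

Answer: 19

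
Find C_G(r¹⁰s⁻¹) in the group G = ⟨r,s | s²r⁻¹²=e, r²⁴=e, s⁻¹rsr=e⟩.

⟨r¹⁰s⁻¹⟩ ⊆ C_G(r¹⁰s⁻¹) since powers of r¹⁰s⁻¹ commute with r¹⁰s⁻¹; so |C_G(r¹⁰s⁻¹)| ≥ |⟨r¹⁰s⁻¹⟩| = 4.
By orbit–stabilizer, |C_G(r¹⁰s⁻¹)| = |G| / |conj. class of r¹⁰s⁻¹| = 48 / 12 = 4.
The 4 elements commuting with r¹⁰s⁻¹ are {e, r¹², r¹⁰s, r¹⁰s⁻¹}.

Answer: {e, r¹², r¹⁰s, r¹⁰s⁻¹}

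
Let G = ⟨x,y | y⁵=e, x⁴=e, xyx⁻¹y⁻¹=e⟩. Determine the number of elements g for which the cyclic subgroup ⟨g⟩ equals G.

G is cyclic of order 20. An element generates G iff its order is 20, and a cyclic group of order 20 has exactly φ(20) = 8 such elements.

Answer: 8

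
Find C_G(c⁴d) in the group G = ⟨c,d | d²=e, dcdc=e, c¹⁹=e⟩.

⟨c⁴d⟩ ⊆ C_G(c⁴d) since powers of c⁴d commute with c⁴d; so |C_G(c⁴d)| ≥ |⟨c⁴d⟩| = 2.
By orbit–stabilizer, |C_G(c⁴d)| = |G| / |conj. class of c⁴d| = 38 / 19 = 2.
The 2 elements commuting with c⁴d are {e, c⁴d}.

Answer: {e, c⁴d}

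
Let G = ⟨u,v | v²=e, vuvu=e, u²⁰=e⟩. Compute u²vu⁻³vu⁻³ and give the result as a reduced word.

Multiply left to right, reducing at each step:
  (u²) · v = u²v
  (u²v) · u⁻³ = u⁵v
  (u⁵v) · v = u⁵
  (u⁵) · u⁻³ = u²

Answer: u²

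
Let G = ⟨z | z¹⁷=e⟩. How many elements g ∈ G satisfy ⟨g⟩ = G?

G is cyclic of order 17. An element generates G iff its order is 17, and a cyclic group of order 17 has exactly φ(17) = 16 such elements.

Answer: 16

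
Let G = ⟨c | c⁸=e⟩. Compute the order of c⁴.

Compute successive powers until reaching e:
  (c⁴)¹ = c⁴, (c⁴)² = e.
The smallest positive k with (c⁴)ᵏ = e is 2.

Answer: 2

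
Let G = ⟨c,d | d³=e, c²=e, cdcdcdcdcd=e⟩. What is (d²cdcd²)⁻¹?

The order of (d²cdcd²) is 5 (smallest k with (d²cdcd²)ᵏ = e), so (d²cdcd²)⁻¹ = (d²cdcd²)⁴ = dcd²cd.
Check: (d²cdcd²) · (dcd²cd) → (d²cdcd²) · d = d²cdc;   (d²cdc) · c = d²cd;   (d²cd) · d² = d²c;   (d²c) · c = d²;   (d²) · d = e, giving e as required.

Answer: dcd²cd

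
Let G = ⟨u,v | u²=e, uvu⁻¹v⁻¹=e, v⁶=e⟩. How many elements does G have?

Enumerate words in the generators, reducing via the relations: the distinct elements are
  {e, u, v, uv, v², v³, v⁴, v⁵, uv², uv³, uv⁴, uv⁵}.
No further products give new elements, so |G| = 12.

Answer: 12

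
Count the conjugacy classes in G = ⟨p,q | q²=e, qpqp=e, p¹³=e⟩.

The conjugacy classes (representative and size) are:
  [e] (size 1), [p¹²] (size 2), [p¹¹] (size 2), [p³] (size 2), [p⁴] (size 2), [p⁸] (size 2), [p⁶] (size 2), [q] (size 13).
Class equation: 1 + 2 + 2 + 2 + 2 + 2 + 2 + 13 = 26 = |G|. So G has 8 conjugacy classes.

Answer: 8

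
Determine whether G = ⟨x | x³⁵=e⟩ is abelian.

G has a single generator, so G is cyclic and hence abelian.

Answer: Yes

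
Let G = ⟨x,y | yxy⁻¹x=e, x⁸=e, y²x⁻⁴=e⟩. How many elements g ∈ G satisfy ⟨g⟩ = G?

⟨g⟩ = G would require ord(g) = |G| = 16, but the maximum element order in G is 8 < 16. So G is not cyclic and no single element generates it: the count is 0.

Answer: 0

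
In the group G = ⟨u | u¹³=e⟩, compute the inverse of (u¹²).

The order of (u¹²) is 13 (smallest k with (u¹²)ᵏ = e), so (u¹²)⁻¹ = (u¹²)¹² = u.
Check: (u¹²) · u → (u¹²) · u = e, giving e as required.

Answer: u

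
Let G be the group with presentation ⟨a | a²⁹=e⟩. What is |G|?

G is generated by a single element, so G is cyclic. The relator gives a²⁹ = e and no smaller power is forced to be e, so the 29 powers {a, e, a², a³, a⁴, a⁵, a⁶, a⁷, a⁸, a⁹, a²², a²³, a²¹, a²⁰, a²⁴, a²⁵, a²⁶, a²⁷, a²⁸, a¹², a¹³, a¹¹, a¹⁰, a¹⁴, a¹⁵, a¹⁶, a¹⁷, a¹⁸, a¹⁹} are distinct. Hence |G| = 29.

Answer: 29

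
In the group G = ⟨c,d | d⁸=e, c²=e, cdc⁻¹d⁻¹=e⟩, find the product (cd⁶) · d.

Compute (cd⁶) · d by multiplying left to right and reducing via the relations at each step:
  (cd⁶) · d = cd⁷

Answer: cd⁷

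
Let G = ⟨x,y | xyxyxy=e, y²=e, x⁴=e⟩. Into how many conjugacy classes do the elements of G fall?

The conjugacy classes (representative and size) are:
  [e] (size 1), [x³] (size 6), [x²yx²y] (size 3), [xyx³] (size 6), [yx³] (size 8).
Class equation: 1 + 6 + 3 + 6 + 8 = 24 = |G|. So G has 5 conjugacy classes.

Answer: 5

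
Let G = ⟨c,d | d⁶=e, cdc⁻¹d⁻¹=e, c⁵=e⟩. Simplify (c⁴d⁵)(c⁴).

Compute (c⁴d⁵) · (c⁴) by multiplying left to right and reducing via the relations at each step:
  (c⁴d⁵) · c⁴ = c³d⁵

Answer: c³d⁵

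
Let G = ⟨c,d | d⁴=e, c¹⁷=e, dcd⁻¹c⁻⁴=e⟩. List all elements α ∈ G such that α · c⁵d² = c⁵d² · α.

⟨c⁵d²⟩ ⊆ C_G(c⁵d²) since powers of c⁵d² commute with c⁵d²; so |C_G(c⁵d²)| ≥ |⟨c⁵d²⟩| = 2.
By orbit–stabilizer, |C_G(c⁵d²)| = |G| / |conj. class of c⁵d²| = 68 / 17 = 4.
The 4 elements commuting with c⁵d² are {e, cd, c⁴d³, c⁵d²}.

Answer: {e, cd, c⁴d³, c⁵d²}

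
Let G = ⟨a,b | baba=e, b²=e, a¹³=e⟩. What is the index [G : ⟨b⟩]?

First find ord(b) by computing successive powers:
  b¹ = b, b² = e.
So |⟨b⟩| = ord(b) = 2. With |G| = 26, by Lagrange [G : ⟨b⟩] = 26/2 = 13.

Answer: 13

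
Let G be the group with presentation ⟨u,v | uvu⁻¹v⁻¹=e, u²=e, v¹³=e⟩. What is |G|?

Enumerate words in the generators, reducing via the relations: the distinct elements are
  {e, u, v, uv, v², v³, v⁴, v⁵, v⁶, v⁷, v⁸, v⁹, uv², uv³, uv⁴, uv⁵, uv⁶, uv⁷, uv⁸, uv⁹, v¹², v¹¹, v¹⁰, uv¹², uv¹¹, uv¹⁰}.
No further products give new elements, so |G| = 26.

Answer: 26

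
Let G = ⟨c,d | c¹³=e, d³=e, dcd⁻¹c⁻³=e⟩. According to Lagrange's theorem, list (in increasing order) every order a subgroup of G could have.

|G| = 39 = 3 · 13. By Lagrange's theorem the order of any subgroup divides 39; the divisors of 39 are 1, 3, 13, 39.

Answer: 1, 3, 13, 39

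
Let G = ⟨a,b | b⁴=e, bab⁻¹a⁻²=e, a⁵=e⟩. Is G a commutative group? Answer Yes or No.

a·b = ab but b·a = a²b, so a·b ≠ b·a and G is not abelian.

Answer: No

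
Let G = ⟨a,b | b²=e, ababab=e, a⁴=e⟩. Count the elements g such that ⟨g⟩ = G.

⟨g⟩ = G would require ord(g) = |G| = 24, but the maximum element order in G is 4 < 24. So G is not cyclic and no single element generates it: the count is 0.

Answer: 0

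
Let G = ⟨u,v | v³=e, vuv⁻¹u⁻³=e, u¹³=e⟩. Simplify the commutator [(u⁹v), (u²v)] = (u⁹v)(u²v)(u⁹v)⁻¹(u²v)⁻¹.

[(u⁹v), (u²v)] = (u⁹v)·(u²v)·(u⁹v)⁻¹·(u²v)⁻¹.
  (u⁹v) · (u²v) = u²v²
  (u²v²) · (u¹⁰v²) = uv
  (uv) · (u⁸v²) = u¹²

Answer: u¹²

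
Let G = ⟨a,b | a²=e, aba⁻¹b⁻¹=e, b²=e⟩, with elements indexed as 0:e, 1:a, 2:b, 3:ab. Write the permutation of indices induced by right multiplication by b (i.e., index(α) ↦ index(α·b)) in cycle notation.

(0 2)(1 3)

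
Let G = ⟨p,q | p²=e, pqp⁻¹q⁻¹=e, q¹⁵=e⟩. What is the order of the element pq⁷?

Compute successive powers until reaching e:
  (pq⁷)¹ = pq⁷, (pq⁷)² = q¹⁴, (pq⁷)³ = pq⁶, (pq⁷)⁴ = q¹³, (pq⁷)⁵ = pq⁵, (pq⁷)⁶ = q¹², (pq⁷)⁷ = pq⁴, (pq⁷)⁸ = q¹¹, (pq⁷)⁹ = pq³, (pq⁷)¹⁰ = q¹⁰, (pq⁷)¹¹ = pq², (pq⁷)¹² = q⁹, (pq⁷)¹³ = pq, (pq⁷)¹⁴ = q⁸, (pq⁷)¹⁵ = p, (pq⁷)¹⁶ = q⁷, (pq⁷)¹⁷ = pq¹⁴, (pq⁷)¹⁸ = q⁶, (pq⁷)¹⁹ = pq¹³, (pq⁷)²⁰ = q⁵, (pq⁷)²¹ = pq¹², (pq⁷)²² = q⁴, (pq⁷)²³ = pq¹¹, (pq⁷)²⁴ = q³, (pq⁷)²⁵ = pq¹⁰, (pq⁷)²⁶ = q², (pq⁷)²⁷ = pq⁹, (pq⁷)²⁸ = q, (pq⁷)²⁹ = pq⁸, (pq⁷)³⁰ = e.
The smallest positive k with (pq⁷)ᵏ = e is 30.

Answer: 30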